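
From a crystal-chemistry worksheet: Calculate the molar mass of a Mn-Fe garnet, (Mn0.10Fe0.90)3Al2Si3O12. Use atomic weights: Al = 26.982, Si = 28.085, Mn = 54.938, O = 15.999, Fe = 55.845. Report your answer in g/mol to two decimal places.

497.47 g/mol

The formula mass is the sum 0.30·54.938 + 2.70·55.845 + 2·26.982 + 3·28.085 + 12·15.999.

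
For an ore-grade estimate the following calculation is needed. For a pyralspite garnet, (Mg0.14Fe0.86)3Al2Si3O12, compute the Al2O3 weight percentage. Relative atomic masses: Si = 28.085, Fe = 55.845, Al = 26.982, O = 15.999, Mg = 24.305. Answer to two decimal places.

21.04 wt%

M((Mg0.14Fe0.86)3Al2Si3O12) = 484.495 g/mol; M(Al2O3) = 101.961 g/mol.
Moles Al2O3 per formula unit = 2 Al ÷ 2 = 1.0000.
Al2O3 fraction = (1.0000 × 101.961) / 484.495 = 101.961/484.495 = 0.2104.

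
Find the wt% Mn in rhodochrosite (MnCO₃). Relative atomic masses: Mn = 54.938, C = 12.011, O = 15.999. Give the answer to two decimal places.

47.79 wt%

Formula mass = 1*54.938 + 1*12.011 + 3*15.999 = 114.946 g/mol, of which 54.938 g is Mn.
So Mn makes up 54.938/114.946 = 0.4779 of the mass, i.e. 47.79%.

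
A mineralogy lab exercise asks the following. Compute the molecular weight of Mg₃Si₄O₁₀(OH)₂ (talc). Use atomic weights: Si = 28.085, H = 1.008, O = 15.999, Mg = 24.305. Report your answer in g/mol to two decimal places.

379.26 g/mol

Mg: 3 × 24.305 = 72.9150
Si: 4 × 28.085 = 112.3400
O: 12 × 15.999 = 191.9880
H: 2 × 1.008 = 2.0160
Summing the contributions gives the formula mass.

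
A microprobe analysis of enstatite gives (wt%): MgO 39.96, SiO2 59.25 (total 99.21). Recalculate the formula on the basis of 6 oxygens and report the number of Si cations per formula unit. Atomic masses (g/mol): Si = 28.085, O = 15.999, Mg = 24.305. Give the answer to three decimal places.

MgO: 39.96/40.304 = 0.99146 mol → 0.99146 mol Mg, 0.99146 mol O.
SiO2: 59.25/60.083 = 0.98614 mol → 0.98614 mol Si, 1.97228 mol O.
Total oxygen = 2.96374 mol. Normalization factor = 6/2.96374 = 2.02447.
Si per 6 O = 0.98614 × 2.02447 = 1.996.

1.996 Si apfu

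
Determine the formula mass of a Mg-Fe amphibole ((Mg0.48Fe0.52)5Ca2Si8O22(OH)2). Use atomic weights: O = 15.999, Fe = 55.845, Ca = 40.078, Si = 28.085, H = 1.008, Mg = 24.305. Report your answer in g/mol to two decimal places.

894.36 g/mol

M = 2.40(24.305) + 2.60(55.845) + 2(40.078) + 8(28.085) + 24(15.999) + 2(1.008)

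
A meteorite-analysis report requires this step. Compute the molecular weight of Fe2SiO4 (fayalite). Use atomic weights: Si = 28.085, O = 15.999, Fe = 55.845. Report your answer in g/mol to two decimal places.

203.77 g/mol

Fe: 2 × 55.845 = 111.6900
Si: 1 × 28.085 = 28.0850
O: 4 × 15.999 = 63.9960
Summing the contributions gives the formula mass.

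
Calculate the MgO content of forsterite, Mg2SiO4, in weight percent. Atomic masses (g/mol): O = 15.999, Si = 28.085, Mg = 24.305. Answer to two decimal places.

M(Mg2SiO4) = 140.691 g/mol; M(MgO) = 40.304 g/mol.
Moles MgO per formula unit = 2 Mg ÷ 1 = 2.0000.
MgO fraction = (2.0000 × 40.304) / 140.691 = 80.608/140.691 = 0.5729.

57.29 wt%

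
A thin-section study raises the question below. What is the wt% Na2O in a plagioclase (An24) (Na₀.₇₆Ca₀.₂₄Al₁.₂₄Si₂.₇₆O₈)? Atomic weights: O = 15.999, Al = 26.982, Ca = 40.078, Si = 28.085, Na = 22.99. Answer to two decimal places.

Molar mass of Na₀.₇₆Ca₀.₂₄Al₁.₂₄Si₂.₇₆O₈ = 0.76·22.99 + 0.24·40.078 + 1.24·26.982 + 2.76·28.085 + 8·15.999 = 266.055 g/mol.
Each formula unit contains 0.76 Na, equivalent to 0.76/2 = 0.3800 mol Na2O.
M(Na2O) = 2×22.99 + 1×15.999 = 61.979 g/mol.
Mass of Na2O per formula unit = 0.3800 × 61.979 = 23.552 g.
Na2O wt% = 23.552 / 266.055 × 100 = 8.85%.

8.85 wt%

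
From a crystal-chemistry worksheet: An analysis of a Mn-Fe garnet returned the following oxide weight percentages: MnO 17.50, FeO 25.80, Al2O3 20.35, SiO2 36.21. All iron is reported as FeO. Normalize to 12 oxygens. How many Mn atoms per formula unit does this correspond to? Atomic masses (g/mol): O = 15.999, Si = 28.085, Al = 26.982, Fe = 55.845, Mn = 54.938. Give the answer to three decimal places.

MnO: 17.50/70.937 = 0.24670 mol → 0.24670 mol Mn, 0.24670 mol O.
FeO: 25.80/71.844 = 0.35911 mol → 0.35911 mol Fe, 0.35911 mol O.
Al2O3: 20.35/101.961 = 0.19959 mol → 0.39918 mol Al, 0.59877 mol O.
SiO2: 36.21/60.083 = 0.60267 mol → 0.60267 mol Si, 1.20534 mol O.
Total oxygen = 2.40992 mol. Normalization factor = 12/2.40992 = 4.97942.
Mn per 12 O = 0.24670 × 4.97942 = 1.228.

1.228 Mn apfu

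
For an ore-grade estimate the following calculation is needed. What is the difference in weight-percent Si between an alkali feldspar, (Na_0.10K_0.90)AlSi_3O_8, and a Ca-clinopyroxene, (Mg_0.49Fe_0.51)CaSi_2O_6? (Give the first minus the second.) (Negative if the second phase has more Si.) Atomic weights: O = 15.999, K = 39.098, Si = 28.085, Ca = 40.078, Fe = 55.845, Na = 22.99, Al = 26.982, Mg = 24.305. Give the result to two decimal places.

Si in (Na_0.10K_0.90)AlSi_3O_8: molar mass 276.716 g/mol; 3×28.085 = 84.255 g → 30.45 wt%.
Si in (Mg_0.49Fe_0.51)CaSi_2O_6: molar mass 232.632 g/mol; 2×28.085 = 56.170 g → 24.15 wt%.
Difference = 30.45 − 24.15 = 6.30 percentage points.

6.30 percentage points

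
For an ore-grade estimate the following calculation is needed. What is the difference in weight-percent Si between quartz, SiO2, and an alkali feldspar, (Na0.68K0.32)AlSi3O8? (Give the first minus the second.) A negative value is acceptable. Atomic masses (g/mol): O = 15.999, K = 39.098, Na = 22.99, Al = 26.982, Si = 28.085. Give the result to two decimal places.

M(SiO2) = 60.083 g/mol, so wt% Si = 28.085/60.083 × 100 = 46.74%.
M((Na0.68K0.32)AlSi3O8) = 267.374 g/mol, so wt% Si = 84.255/267.374 × 100 = 31.51%.
46.74 − 31.51 = 15.23 pp.

15.23 percentage points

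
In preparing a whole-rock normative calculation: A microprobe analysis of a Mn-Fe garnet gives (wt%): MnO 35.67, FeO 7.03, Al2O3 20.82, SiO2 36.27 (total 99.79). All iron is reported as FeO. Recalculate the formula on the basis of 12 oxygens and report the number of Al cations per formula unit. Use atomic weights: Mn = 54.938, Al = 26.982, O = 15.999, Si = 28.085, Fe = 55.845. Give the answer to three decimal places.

MnO: 35.67/70.937 = 0.50284 mol → 0.50284 mol Mn, 0.50284 mol O.
FeO: 7.03/71.844 = 0.09785 mol → 0.09785 mol Fe, 0.09785 mol O.
Al2O3: 20.82/101.961 = 0.20420 mol → 0.40840 mol Al, 0.61260 mol O.
SiO2: 36.27/60.083 = 0.60366 mol → 0.60366 mol Si, 1.20732 mol O.
Total oxygen = 2.42061 mol. Normalization factor = 12/2.42061 = 4.95743.
Al per 12 O = 0.40840 × 4.95743 = 2.025.

2.025 Al apfu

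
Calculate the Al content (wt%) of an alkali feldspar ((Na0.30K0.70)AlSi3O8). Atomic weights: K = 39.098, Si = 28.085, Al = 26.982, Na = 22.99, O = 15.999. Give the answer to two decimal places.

Formula mass = 0.30×22.99 + 0.70×39.098 + 1×26.982 + 3×28.085 + 8×15.999 = 273.495 g/mol, of which 26.982 g is Al.
So Al makes up 26.982/273.495 = 0.0987 of the mass, i.e. 9.87%.

9.87 wt%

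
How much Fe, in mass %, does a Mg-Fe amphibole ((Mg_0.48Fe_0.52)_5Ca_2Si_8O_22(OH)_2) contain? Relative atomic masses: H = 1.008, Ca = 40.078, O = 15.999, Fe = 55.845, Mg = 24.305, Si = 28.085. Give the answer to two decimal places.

M((Mg_0.48Fe_0.52)_5Ca_2Si_8O_22(OH)_2) = 894.357 g/mol.
Fe contributes 2.60 × 55.845 = 145.197 g per mole.
145.197/894.357 = 0.1623 → 16.23%.

16.23 mass %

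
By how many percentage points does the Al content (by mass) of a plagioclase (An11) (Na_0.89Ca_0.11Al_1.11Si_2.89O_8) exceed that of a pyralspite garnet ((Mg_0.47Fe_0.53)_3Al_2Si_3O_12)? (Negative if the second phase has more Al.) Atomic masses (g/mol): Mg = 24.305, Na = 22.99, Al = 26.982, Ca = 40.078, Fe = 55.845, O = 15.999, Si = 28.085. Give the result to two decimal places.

-0.56 percentage points

M(Na_0.89Ca_0.11Al_1.11Si_2.89O_8) = 263.977 g/mol, so wt% Al = 29.950/263.977 × 100 = 11.35%.
M((Mg_0.47Fe_0.53)_3Al_2Si_3O_12) = 453.271 g/mol, so wt% Al = 53.964/453.271 × 100 = 11.91%.
11.35 − 11.91 = -0.56 pp.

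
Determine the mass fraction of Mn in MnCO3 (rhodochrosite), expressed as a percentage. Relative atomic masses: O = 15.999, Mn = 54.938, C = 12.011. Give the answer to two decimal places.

47.79 weight percent

Molar mass of MnCO3: 1·54.938 + 1·12.011 + 3·15.999 = 114.946 g/mol.
Mass of Mn per formula unit: 1 × 54.938 = 54.938 g.
Weight fraction Mn = 54.938 / 114.946 = 0.4779.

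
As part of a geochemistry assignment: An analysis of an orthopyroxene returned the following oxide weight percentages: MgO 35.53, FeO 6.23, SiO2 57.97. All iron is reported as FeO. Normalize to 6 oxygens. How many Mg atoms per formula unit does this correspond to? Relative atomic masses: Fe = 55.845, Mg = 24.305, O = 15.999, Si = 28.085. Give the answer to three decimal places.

1.825 Mg apfu

MgO: 35.53/40.304 = 0.88155 mol → 0.88155 mol Mg, 0.88155 mol O.
FeO: 6.23/71.844 = 0.08672 mol → 0.08672 mol Fe, 0.08672 mol O.
SiO2: 57.97/60.083 = 0.96483 mol → 0.96483 mol Si, 1.92966 mol O.
Total oxygen = 2.89793 mol. Normalization factor = 6/2.89793 = 2.07044.
Mg per 6 O = 0.88155 × 2.07044 = 1.825.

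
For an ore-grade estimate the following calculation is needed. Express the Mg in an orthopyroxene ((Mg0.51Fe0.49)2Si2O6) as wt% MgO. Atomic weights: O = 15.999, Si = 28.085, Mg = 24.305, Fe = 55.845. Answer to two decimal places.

17.74 wt%

Molar mass of (Mg0.51Fe0.49)2Si2O6 = 1.02·24.305 + 0.98·55.845 + 2·28.085 + 6·15.999 = 231.683 g/mol.
Each formula unit contains 1.02 Mg, equivalent to 1.02/1 = 1.0200 mol MgO.
M(MgO) = 1×24.305 + 1×15.999 = 40.304 g/mol.
Mass of MgO per formula unit = 1.0200 × 40.304 = 41.110 g.
MgO wt% = 41.110 / 231.683 × 100 = 17.74%.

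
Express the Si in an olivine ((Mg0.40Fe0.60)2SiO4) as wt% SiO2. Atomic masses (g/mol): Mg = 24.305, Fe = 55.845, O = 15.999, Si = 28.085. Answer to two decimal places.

33.65 wt%

Molar mass of (Mg0.40Fe0.60)2SiO4 = 0.80×24.305 + 1.20×55.845 + 1×28.085 + 4×15.999 = 178.539 g/mol.
Each formula unit contains 1 Si, equivalent to 1/1 = 1.0000 mol SiO2.
M(SiO2) = 1×28.085 + 2×15.999 = 60.083 g/mol.
Mass of SiO2 per formula unit = 1.0000 × 60.083 = 60.083 g.
SiO2 wt% = 60.083 / 178.539 × 100 = 33.65%.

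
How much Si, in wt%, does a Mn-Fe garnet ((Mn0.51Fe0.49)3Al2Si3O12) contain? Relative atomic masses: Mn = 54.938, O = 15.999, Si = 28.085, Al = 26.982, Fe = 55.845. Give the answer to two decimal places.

16.97 wt%

M((Mn0.51Fe0.49)3Al2Si3O12) = 496.354 g/mol.
Si contributes 3 × 28.085 = 84.255 g per mole.
84.255/496.354 = 0.1697 → 16.97%.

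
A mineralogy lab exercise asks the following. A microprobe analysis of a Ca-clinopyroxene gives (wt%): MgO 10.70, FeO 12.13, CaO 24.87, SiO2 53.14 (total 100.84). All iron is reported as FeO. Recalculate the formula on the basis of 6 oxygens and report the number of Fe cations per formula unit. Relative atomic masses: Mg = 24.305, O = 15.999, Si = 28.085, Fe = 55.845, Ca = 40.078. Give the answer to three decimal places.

MgO: 10.70/40.304 = 0.26548 mol → 0.26548 mol Mg, 0.26548 mol O.
FeO: 12.13/71.844 = 0.16884 mol → 0.16884 mol Fe, 0.16884 mol O.
CaO: 24.87/56.077 = 0.44350 mol → 0.44350 mol Ca, 0.44350 mol O.
SiO2: 53.14/60.083 = 0.88444 mol → 0.88444 mol Si, 1.76888 mol O.
Total oxygen = 2.64670 mol. Normalization factor = 6/2.64670 = 2.26697.
Fe per 6 O = 0.16884 × 2.26697 = 0.383.

0.383 Fe apfu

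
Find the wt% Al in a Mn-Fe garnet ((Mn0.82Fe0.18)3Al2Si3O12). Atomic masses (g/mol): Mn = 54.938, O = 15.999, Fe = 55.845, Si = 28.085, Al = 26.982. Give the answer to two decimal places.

10.89 mass %

Molar mass of (Mn0.82Fe0.18)3Al2Si3O12: 2.46*54.938 + 0.54*55.845 + 2*26.982 + 3*28.085 + 12*15.999 = 495.511 g/mol.
Mass of Al per formula unit: 2 × 26.982 = 53.964 g.
Weight fraction Al = 53.964 / 495.511 = 0.1089.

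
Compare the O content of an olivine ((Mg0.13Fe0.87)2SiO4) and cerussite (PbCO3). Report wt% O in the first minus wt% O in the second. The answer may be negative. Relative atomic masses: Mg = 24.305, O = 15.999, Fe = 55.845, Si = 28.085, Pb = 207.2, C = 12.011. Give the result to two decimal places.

14.76 percentage points

First mineral: 63.996 g O in 195.571 g formula = 32.72 wt% O.
Second mineral: 47.997 g O in 267.208 g formula = 17.96 wt% O.
32.72% − 17.96% gives a difference of 14.76 percentage points.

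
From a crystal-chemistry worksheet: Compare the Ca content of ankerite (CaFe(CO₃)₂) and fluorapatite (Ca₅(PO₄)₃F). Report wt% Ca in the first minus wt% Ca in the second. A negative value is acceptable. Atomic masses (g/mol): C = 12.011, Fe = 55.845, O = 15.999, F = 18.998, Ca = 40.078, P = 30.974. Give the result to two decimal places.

Ca in CaFe(CO₃)₂: molar mass 215.939 g/mol; 1×40.078 = 40.078 g → 18.56 wt%.
Ca in Ca₅(PO₄)₃F: molar mass 504.298 g/mol; 5×40.078 = 200.390 g → 39.74 wt%.
Difference = 18.56 − 39.74 = -21.18 percentage points.

-21.18 percentage points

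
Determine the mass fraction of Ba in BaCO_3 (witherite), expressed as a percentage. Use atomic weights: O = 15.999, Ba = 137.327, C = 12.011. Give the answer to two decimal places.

69.59 mass %

Molar mass of BaCO_3: 1·137.327 + 1·12.011 + 3·15.999 = 197.335 g/mol.
Mass of Ba per formula unit: 1 × 137.327 = 137.327 g.
Weight fraction Ba = 137.327 / 197.335 = 0.6959.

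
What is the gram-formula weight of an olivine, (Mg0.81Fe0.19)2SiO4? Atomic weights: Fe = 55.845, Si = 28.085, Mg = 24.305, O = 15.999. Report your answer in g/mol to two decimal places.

M = 1.62*24.305 + 0.38*55.845 + 1*28.085 + 4*15.999

152.68 g/mol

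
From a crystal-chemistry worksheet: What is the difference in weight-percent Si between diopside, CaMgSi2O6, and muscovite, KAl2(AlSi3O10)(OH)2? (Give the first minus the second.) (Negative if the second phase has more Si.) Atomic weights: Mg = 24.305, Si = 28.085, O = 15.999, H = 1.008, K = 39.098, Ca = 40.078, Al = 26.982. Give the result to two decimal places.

First mineral: 56.170 g Si in 216.547 g formula = 25.94 wt% Si.
Second mineral: 84.255 g Si in 398.303 g formula = 21.15 wt% Si.
25.94% − 21.15% gives a difference of 4.79 percentage points.

4.79 percentage points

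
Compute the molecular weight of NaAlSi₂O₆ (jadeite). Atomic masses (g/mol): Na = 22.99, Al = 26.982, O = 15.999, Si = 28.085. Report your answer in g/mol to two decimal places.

202.14 g/mol

Na: 1 × 22.99 = 22.9900
Al: 1 × 26.982 = 26.9820
Si: 2 × 28.085 = 56.1700
O: 6 × 15.999 = 95.9940
Summing the contributions gives the formula mass.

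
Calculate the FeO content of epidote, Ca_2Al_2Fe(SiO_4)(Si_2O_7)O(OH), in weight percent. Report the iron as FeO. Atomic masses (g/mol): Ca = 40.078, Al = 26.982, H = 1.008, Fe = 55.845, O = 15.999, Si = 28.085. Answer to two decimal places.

Molar mass of Ca_2Al_2Fe(SiO_4)(Si_2O_7)O(OH) = 2*40.078 + 2*26.982 + 1*55.845 + 3*28.085 + 13*15.999 + 1*1.008 = 483.215 g/mol.
Each formula unit contains 1 Fe, equivalent to 1/1 = 1.0000 mol FeO.
M(FeO) = 1×55.845 + 1×15.999 = 71.844 g/mol.
Mass of FeO per formula unit = 1.0000 × 71.844 = 71.844 g.
FeO wt% = 71.844 / 483.215 × 100 = 14.87%.

14.87 wt%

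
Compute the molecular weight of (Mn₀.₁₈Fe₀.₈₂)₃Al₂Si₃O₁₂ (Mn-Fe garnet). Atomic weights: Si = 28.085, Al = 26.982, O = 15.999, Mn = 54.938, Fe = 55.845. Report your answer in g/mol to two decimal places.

Mn: 0.54 × 54.938 = 29.6665
Fe: 2.46 × 55.845 = 137.3787
Al: 2 × 26.982 = 53.9640
Si: 3 × 28.085 = 84.2550
O: 12 × 15.999 = 191.9880
Summing the contributions gives the formula mass.

497.25 g/mol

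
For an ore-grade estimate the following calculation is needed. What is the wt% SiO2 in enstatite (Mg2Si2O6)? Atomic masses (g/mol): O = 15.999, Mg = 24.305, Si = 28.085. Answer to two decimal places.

59.85 wt%

M(Mg2Si2O6) = 200.774 g/mol; M(SiO2) = 60.083 g/mol.
Moles SiO2 per formula unit = 2 Si ÷ 1 = 2.0000.
SiO2 fraction = (2.0000 × 60.083) / 200.774 = 120.166/200.774 = 0.5985.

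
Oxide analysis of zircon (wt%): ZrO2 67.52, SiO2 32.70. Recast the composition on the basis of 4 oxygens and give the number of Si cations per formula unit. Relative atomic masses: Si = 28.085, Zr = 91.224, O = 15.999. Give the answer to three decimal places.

67.52 wt% ZrO2 ÷ 123.222 g/mol = 0.54795 mol, giving 0.54795 Zr and 1.09590 O.
32.70 wt% SiO2 ÷ 60.083 g/mol = 0.54425 mol, giving 0.54425 Si and 1.08850 O.
Oxygen sums to 2.18440; scaling by 4/2.18440 = 1.83117 puts the formula on 4 O.
Si: 0.54425 × 1.83117 = 0.997 atoms per formula unit.

0.997 Si apfu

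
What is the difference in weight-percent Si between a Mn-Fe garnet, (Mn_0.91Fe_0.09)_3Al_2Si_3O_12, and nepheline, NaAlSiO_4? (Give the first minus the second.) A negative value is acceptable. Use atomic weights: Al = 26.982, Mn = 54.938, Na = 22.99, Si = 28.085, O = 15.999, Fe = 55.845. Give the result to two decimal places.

-2.76 percentage points

M((Mn_0.91Fe_0.09)_3Al_2Si_3O_12) = 495.266 g/mol, so wt% Si = 84.255/495.266 × 100 = 17.01%.
M(NaAlSiO_4) = 142.053 g/mol, so wt% Si = 28.085/142.053 × 100 = 19.77%.
17.01 − 19.77 = -2.76 pp.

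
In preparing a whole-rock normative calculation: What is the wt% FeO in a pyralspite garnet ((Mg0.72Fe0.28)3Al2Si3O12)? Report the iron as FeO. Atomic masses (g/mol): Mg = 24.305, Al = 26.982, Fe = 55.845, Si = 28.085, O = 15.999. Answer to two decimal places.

Molar mass of (Mg0.72Fe0.28)3Al2Si3O12 = 2.16*24.305 + 0.84*55.845 + 2*26.982 + 3*28.085 + 12*15.999 = 429.616 g/mol.
Each formula unit contains 0.84 Fe, equivalent to 0.84/1 = 0.8400 mol FeO.
M(FeO) = 1×55.845 + 1×15.999 = 71.844 g/mol.
Mass of FeO per formula unit = 0.8400 × 71.844 = 60.349 g.
FeO wt% = 60.349 / 429.616 × 100 = 14.05%.

14.05 wt%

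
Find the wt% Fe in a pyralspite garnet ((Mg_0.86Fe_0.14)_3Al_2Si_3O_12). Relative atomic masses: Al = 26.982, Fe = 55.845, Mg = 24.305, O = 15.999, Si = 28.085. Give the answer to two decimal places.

Molar mass of (Mg_0.86Fe_0.14)_3Al_2Si_3O_12: 2.58×24.305 + 0.42×55.845 + 2×26.982 + 3×28.085 + 12×15.999 = 416.369 g/mol.
Mass of Fe per formula unit: 0.42 × 55.845 = 23.455 g.
Weight fraction Fe = 23.455 / 416.369 = 0.0563.

5.63 mass %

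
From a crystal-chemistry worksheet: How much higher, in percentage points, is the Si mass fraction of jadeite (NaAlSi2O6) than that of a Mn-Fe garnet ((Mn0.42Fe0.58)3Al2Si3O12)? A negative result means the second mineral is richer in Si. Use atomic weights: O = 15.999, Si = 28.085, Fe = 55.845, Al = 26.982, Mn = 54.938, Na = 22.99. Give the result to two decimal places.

10.82 percentage points

First mineral: 56.170 g Si in 202.136 g formula = 27.79 wt% Si.
Second mineral: 84.255 g Si in 496.599 g formula = 16.97 wt% Si.
27.79% − 16.97% gives a difference of 10.82 percentage points.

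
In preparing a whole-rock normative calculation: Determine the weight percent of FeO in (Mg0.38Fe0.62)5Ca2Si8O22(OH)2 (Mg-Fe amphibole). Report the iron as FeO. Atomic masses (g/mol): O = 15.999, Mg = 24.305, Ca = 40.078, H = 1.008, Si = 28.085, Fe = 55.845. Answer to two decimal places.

Formula mass = 910.127 g/mol.
3.10 Fe → 3.1000 mol FeO per formula unit; M(FeO) = 71.844, so FeO mass = 222.716 g.
222.716/910.127 × 100 = 24.47 wt%.

24.47 wt%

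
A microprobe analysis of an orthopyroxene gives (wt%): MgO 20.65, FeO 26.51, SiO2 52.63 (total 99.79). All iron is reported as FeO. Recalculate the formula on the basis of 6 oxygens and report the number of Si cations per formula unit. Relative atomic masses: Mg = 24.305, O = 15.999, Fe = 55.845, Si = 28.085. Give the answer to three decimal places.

MgO: 20.65/40.304 = 0.51236 mol → 0.51236 mol Mg, 0.51236 mol O.
FeO: 26.51/71.844 = 0.36899 mol → 0.36899 mol Fe, 0.36899 mol O.
SiO2: 52.63/60.083 = 0.87595 mol → 0.87595 mol Si, 1.75190 mol O.
Total oxygen = 2.63325 mol. Normalization factor = 6/2.63325 = 2.27855.
Si per 6 O = 0.87595 × 2.27855 = 1.996.

1.996 Si apfu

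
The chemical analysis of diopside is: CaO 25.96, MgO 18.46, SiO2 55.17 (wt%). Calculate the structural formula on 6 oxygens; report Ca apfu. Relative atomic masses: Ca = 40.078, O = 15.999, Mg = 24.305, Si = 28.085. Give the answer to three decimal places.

1.007 Ca apfu

CaO: 25.96/56.077 = 0.46293 mol → 0.46293 mol Ca, 0.46293 mol O.
MgO: 18.46/40.304 = 0.45802 mol → 0.45802 mol Mg, 0.45802 mol O.
SiO2: 55.17/60.083 = 0.91823 mol → 0.91823 mol Si, 1.83646 mol O.
Total oxygen = 2.75741 mol. Normalization factor = 6/2.75741 = 2.17595.
Ca per 6 O = 0.46293 × 2.17595 = 1.007.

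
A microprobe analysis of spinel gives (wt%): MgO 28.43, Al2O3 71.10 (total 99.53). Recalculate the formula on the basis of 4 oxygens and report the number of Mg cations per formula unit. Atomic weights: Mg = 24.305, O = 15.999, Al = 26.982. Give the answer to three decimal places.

1.009 Mg apfu

MgO (M=40.304): mol = 0.70539; Mg = 0.70539, O = 0.70539.
Al2O3 (M=101.961): mol = 0.69733; Al = 1.39466, O = 2.09199.
ΣO = 2.79738; factor = 4/ΣO = 1.42991.
Mg apfu = 0.70539 × 1.42991 = 1.009.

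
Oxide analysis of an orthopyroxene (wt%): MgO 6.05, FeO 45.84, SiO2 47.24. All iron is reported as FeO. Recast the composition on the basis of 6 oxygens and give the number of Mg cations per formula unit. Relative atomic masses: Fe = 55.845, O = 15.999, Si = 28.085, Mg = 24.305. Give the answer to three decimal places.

MgO (M=40.304): mol = 0.15011; Mg = 0.15011, O = 0.15011.
FeO (M=71.844): mol = 0.63805; Fe = 0.63805, O = 0.63805.
SiO2 (M=60.083): mol = 0.78625; Si = 0.78625, O = 1.57250.
ΣO = 2.36066; factor = 6/ΣO = 2.54166.
Mg apfu = 0.15011 × 2.54166 = 0.382.

0.382 Mg apfu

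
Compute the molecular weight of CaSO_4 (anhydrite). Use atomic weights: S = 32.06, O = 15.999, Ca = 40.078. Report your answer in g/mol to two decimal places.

136.13 g/mol

M = 1×40.078 + 1×32.06 + 4×15.999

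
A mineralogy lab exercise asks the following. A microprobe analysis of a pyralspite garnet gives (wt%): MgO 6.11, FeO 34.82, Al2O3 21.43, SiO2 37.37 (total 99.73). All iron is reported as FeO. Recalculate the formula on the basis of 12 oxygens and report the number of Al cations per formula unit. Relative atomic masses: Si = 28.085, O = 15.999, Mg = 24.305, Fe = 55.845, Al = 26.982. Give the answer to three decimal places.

MgO: 6.11/40.304 = 0.15160 mol → 0.15160 mol Mg, 0.15160 mol O.
FeO: 34.82/71.844 = 0.48466 mol → 0.48466 mol Fe, 0.48466 mol O.
Al2O3: 21.43/101.961 = 0.21018 mol → 0.42036 mol Al, 0.63054 mol O.
SiO2: 37.37/60.083 = 0.62197 mol → 0.62197 mol Si, 1.24394 mol O.
Total oxygen = 2.51074 mol. Normalization factor = 12/2.51074 = 4.77947.
Al per 12 O = 0.42036 × 4.77947 = 2.009.

2.009 Al apfu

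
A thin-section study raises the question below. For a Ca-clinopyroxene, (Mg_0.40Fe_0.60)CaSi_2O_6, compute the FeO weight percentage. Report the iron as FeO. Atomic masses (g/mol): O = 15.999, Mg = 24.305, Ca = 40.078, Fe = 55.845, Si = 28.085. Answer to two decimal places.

Molar mass of (Mg_0.40Fe_0.60)CaSi_2O_6 = 0.40×24.305 + 0.60×55.845 + 1×40.078 + 2×28.085 + 6×15.999 = 235.471 g/mol.
Each formula unit contains 0.60 Fe, equivalent to 0.60/1 = 0.6000 mol FeO.
M(FeO) = 1×55.845 + 1×15.999 = 71.844 g/mol.
Mass of FeO per formula unit = 0.6000 × 71.844 = 43.106 g.
FeO wt% = 43.106 / 235.471 × 100 = 18.31%.

18.31 wt%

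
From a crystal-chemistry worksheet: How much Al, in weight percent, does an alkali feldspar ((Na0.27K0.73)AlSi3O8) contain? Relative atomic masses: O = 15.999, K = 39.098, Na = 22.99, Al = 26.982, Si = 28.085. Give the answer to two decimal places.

M((Na0.27K0.73)AlSi3O8) = 273.978 g/mol.
Al contributes 1 × 26.982 = 26.982 g per mole.
26.982/273.978 = 0.0985 → 9.85%.

9.85 weight percent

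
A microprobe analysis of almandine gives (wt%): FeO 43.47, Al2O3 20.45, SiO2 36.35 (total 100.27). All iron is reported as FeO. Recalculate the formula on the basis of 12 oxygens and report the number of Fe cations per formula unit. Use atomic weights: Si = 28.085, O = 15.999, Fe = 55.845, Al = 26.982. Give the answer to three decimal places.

43.47 wt% FeO ÷ 71.844 g/mol = 0.60506 mol, giving 0.60506 Fe and 0.60506 O.
20.45 wt% Al2O3 ÷ 101.961 g/mol = 0.20057 mol, giving 0.40114 Al and 0.60171 O.
36.35 wt% SiO2 ÷ 60.083 g/mol = 0.60500 mol, giving 0.60500 Si and 1.21000 O.
Oxygen sums to 2.41677; scaling by 12/2.41677 = 4.96530 puts the formula on 12 O.
Fe: 0.60506 × 4.96530 = 3.004 atoms per formula unit.

3.004 Fe apfu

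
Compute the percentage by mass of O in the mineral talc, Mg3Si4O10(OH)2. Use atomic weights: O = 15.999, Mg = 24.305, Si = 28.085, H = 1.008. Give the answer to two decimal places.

50.62 wt%

Formula mass = 3*24.305 + 4*28.085 + 12*15.999 + 2*1.008 = 379.259 g/mol, of which 191.988 g is O.
So O makes up 191.988/379.259 = 0.5062 of the mass, i.e. 50.62%.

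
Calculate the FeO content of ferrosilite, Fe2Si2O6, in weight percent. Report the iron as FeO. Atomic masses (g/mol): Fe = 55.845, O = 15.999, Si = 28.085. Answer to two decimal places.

54.46 wt%

M(Fe2Si2O6) = 263.854 g/mol; M(FeO) = 71.844 g/mol.
Moles FeO per formula unit = 2 Fe ÷ 1 = 2.0000.
FeO fraction = (2.0000 × 71.844) / 263.854 = 143.688/263.854 = 0.5446.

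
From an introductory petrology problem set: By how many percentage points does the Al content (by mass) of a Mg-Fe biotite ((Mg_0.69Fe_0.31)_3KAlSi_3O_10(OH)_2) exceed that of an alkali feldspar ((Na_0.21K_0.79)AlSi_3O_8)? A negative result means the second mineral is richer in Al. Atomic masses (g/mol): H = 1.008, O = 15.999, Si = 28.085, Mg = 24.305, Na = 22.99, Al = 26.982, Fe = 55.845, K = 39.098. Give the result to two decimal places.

-3.77 percentage points

First mineral: 26.982 g Al in 446.586 g formula = 6.04 wt% Al.
Second mineral: 26.982 g Al in 274.944 g formula = 9.81 wt% Al.
6.04% − 9.81% gives a difference of -3.77 percentage points.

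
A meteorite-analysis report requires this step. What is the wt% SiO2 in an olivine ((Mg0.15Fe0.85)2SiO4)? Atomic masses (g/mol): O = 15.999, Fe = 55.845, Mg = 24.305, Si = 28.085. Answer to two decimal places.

30.92 wt%

M((Mg0.15Fe0.85)2SiO4) = 194.309 g/mol; M(SiO2) = 60.083 g/mol.
Moles SiO2 per formula unit = 1 Si ÷ 1 = 1.0000.
SiO2 fraction = (1.0000 × 60.083) / 194.309 = 60.083/194.309 = 0.3092.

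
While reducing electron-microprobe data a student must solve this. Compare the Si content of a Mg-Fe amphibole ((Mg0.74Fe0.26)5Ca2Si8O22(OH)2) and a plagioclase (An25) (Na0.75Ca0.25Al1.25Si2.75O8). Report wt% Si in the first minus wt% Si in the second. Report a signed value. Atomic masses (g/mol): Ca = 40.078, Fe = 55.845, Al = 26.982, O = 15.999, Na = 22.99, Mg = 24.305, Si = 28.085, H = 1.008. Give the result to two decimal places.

-2.68 percentage points

Si in (Mg0.74Fe0.26)5Ca2Si8O22(OH)2: molar mass 853.355 g/mol; 8×28.085 = 224.680 g → 26.33 wt%.
Si in Na0.75Ca0.25Al1.25Si2.75O8: molar mass 266.215 g/mol; 2.75×28.085 = 77.234 g → 29.01 wt%.
Difference = 26.33 − 29.01 = -2.68 percentage points.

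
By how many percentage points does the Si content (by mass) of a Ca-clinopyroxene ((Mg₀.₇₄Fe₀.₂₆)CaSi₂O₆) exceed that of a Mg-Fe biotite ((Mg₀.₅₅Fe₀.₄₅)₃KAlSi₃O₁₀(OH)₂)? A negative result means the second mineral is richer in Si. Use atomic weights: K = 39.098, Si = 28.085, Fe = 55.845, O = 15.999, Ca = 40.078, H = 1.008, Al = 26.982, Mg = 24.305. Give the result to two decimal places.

6.67 percentage points

Si in (Mg₀.₇₄Fe₀.₂₆)CaSi₂O₆: molar mass 224.747 g/mol; 2×28.085 = 56.170 g → 24.99 wt%.
Si in (Mg₀.₅₅Fe₀.₄₅)₃KAlSi₃O₁₀(OH)₂: molar mass 459.833 g/mol; 3×28.085 = 84.255 g → 18.32 wt%.
Difference = 24.99 − 18.32 = 6.67 percentage points.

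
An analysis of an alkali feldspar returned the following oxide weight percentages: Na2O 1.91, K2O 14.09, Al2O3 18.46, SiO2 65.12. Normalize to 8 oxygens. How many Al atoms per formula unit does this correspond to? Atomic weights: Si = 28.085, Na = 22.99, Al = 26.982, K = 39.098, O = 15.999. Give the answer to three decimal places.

1.002 Al apfu

Na2O (M=61.979): mol = 0.03082; Na = 0.06164, O = 0.03082.
K2O (M=94.195): mol = 0.14958; K = 0.29916, O = 0.14958.
Al2O3 (M=101.961): mol = 0.18105; Al = 0.36210, O = 0.54315.
SiO2 (M=60.083): mol = 1.08383; Si = 1.08383, O = 2.16766.
ΣO = 2.89121; factor = 8/ΣO = 2.76701.
Al apfu = 0.36210 × 2.76701 = 1.002.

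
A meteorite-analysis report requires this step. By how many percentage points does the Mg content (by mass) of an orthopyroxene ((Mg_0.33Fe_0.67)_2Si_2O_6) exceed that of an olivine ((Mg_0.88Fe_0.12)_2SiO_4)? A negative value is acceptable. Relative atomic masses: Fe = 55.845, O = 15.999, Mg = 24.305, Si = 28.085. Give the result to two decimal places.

-22.25 percentage points

Mg in (Mg_0.33Fe_0.67)_2Si_2O_6: molar mass 243.038 g/mol; 0.66×24.305 = 16.041 g → 6.60 wt%.
Mg in (Mg_0.88Fe_0.12)_2SiO_4: molar mass 148.261 g/mol; 1.76×24.305 = 42.777 g → 28.85 wt%.
Difference = 6.60 − 28.85 = -22.25 percentage points.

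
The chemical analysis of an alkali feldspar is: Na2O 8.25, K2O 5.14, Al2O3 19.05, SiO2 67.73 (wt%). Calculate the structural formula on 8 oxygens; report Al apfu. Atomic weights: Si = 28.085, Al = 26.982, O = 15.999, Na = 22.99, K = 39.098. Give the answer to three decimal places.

Na2O: 8.25/61.979 = 0.13311 mol → 0.26622 mol Na, 0.13311 mol O.
K2O: 5.14/94.195 = 0.05457 mol → 0.10914 mol K, 0.05457 mol O.
Al2O3: 19.05/101.961 = 0.18684 mol → 0.37368 mol Al, 0.56052 mol O.
SiO2: 67.73/60.083 = 1.12727 mol → 1.12727 mol Si, 2.25454 mol O.
Total oxygen = 3.00274 mol. Normalization factor = 8/3.00274 = 2.66423.
Al per 8 O = 0.37368 × 2.66423 = 0.996.

0.996 Al apfu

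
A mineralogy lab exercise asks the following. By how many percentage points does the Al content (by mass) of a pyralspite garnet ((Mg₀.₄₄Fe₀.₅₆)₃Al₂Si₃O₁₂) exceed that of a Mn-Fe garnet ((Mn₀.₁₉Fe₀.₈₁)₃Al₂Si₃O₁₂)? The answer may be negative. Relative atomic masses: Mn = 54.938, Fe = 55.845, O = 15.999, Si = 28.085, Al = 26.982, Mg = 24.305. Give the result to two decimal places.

0.98 percentage points

First mineral: 53.964 g Al in 456.109 g formula = 11.83 wt% Al.
Second mineral: 53.964 g Al in 497.225 g formula = 10.85 wt% Al.
11.83% − 10.85% gives a difference of 0.98 percentage points.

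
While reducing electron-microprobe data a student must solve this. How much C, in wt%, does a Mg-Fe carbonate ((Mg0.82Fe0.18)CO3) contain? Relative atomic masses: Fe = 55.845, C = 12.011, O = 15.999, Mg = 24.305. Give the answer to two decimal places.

Formula mass = 0.82·24.305 + 0.18·55.845 + 1·12.011 + 3·15.999 = 89.990 g/mol, of which 12.011 g is C.
So C makes up 12.011/89.990 = 0.1335 of the mass, i.e. 13.35%.

13.35 wt%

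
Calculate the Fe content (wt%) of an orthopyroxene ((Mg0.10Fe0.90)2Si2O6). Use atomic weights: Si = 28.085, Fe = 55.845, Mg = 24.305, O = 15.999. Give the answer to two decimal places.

Formula mass = 0.20×24.305 + 1.80×55.845 + 2×28.085 + 6×15.999 = 257.546 g/mol, of which 100.521 g is Fe.
So Fe makes up 100.521/257.546 = 0.3903 of the mass, i.e. 39.03%.

39.03 wt%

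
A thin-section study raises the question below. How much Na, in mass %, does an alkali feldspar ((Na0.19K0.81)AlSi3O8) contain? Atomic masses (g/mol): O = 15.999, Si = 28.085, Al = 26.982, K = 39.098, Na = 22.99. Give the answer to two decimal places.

1.59 mass %

Molar mass of (Na0.19K0.81)AlSi3O8: 0.19·22.99 + 0.81·39.098 + 1·26.982 + 3·28.085 + 8·15.999 = 275.266 g/mol.
Mass of Na per formula unit: 0.19 × 22.99 = 4.368 g.
Weight fraction Na = 4.368 / 275.266 = 0.0159.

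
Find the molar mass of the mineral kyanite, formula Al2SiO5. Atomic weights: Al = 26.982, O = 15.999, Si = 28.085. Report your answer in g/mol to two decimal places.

162.04 g/mol

M = 2×26.982 + 1×28.085 + 5×15.999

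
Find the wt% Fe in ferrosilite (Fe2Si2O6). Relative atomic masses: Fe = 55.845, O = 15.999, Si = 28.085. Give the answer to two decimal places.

Molar mass of Fe2Si2O6: 2*55.845 + 2*28.085 + 6*15.999 = 263.854 g/mol.
Mass of Fe per formula unit: 2 × 55.845 = 111.690 g.
Weight fraction Fe = 111.690 / 263.854 = 0.4233.

42.33 wt%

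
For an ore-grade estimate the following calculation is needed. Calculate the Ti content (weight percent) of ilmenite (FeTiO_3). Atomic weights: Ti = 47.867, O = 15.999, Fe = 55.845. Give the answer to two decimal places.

31.55 weight percent

Formula mass = 1*55.845 + 1*47.867 + 3*15.999 = 151.709 g/mol, of which 47.867 g is Ti.
So Ti makes up 47.867/151.709 = 0.3155 of the mass, i.e. 31.55%.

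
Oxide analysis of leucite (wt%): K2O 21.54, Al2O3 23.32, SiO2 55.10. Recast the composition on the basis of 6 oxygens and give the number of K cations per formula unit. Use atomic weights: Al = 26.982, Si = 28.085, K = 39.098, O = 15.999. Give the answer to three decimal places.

K2O (M=94.195): mol = 0.22867; K = 0.45734, O = 0.22867.
Al2O3 (M=101.961): mol = 0.22871; Al = 0.45742, O = 0.68613.
SiO2 (M=60.083): mol = 0.91706; Si = 0.91706, O = 1.83412.
ΣO = 2.74892; factor = 6/ΣO = 2.18268.
K apfu = 0.45734 × 2.18268 = 0.998.

0.998 K apfu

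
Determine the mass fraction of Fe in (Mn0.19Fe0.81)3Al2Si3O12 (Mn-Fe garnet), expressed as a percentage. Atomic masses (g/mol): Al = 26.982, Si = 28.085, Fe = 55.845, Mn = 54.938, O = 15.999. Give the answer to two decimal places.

M((Mn0.19Fe0.81)3Al2Si3O12) = 497.225 g/mol.
Fe contributes 2.43 × 55.845 = 135.703 g per mole.
135.703/497.225 = 0.2729 → 27.29%.

27.29 wt%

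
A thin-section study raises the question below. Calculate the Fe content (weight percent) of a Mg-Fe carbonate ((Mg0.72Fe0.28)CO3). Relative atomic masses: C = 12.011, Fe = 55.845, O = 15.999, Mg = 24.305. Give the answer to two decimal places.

Molar mass of (Mg0.72Fe0.28)CO3: 0.72×24.305 + 0.28×55.845 + 1×12.011 + 3×15.999 = 93.144 g/mol.
Mass of Fe per formula unit: 0.28 × 55.845 = 15.637 g.
Weight fraction Fe = 15.637 / 93.144 = 0.1679.

16.79 weight percent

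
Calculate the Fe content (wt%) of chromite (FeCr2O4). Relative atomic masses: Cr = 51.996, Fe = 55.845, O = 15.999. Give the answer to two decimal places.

24.95 wt%

Molar mass of FeCr2O4: 1×55.845 + 2×51.996 + 4×15.999 = 223.833 g/mol.
Mass of Fe per formula unit: 1 × 55.845 = 55.845 g.
Weight fraction Fe = 55.845 / 223.833 = 0.2495.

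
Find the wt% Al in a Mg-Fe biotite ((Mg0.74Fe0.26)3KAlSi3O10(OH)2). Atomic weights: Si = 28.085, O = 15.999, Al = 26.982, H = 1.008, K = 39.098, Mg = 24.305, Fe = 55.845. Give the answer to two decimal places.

6.11 weight percent

Molar mass of (Mg0.74Fe0.26)3KAlSi3O10(OH)2: 2.22*24.305 + 0.78*55.845 + 1*39.098 + 1*26.982 + 3*28.085 + 12*15.999 + 2*1.008 = 441.855 g/mol.
Mass of Al per formula unit: 1 × 26.982 = 26.982 g.
Weight fraction Al = 26.982 / 441.855 = 0.0611.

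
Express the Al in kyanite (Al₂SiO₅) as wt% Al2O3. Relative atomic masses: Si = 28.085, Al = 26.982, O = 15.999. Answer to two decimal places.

Formula mass = 162.044 g/mol.
2 Al → 1.0000 mol Al2O3 per formula unit; M(Al2O3) = 101.961, so Al2O3 mass = 101.961 g.
101.961/162.044 × 100 = 62.92 wt%.

62.92 wt%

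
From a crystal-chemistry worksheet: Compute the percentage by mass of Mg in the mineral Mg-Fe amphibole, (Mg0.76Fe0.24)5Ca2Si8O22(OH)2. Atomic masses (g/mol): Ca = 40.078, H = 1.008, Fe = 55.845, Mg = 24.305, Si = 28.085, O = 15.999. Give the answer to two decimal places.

Molar mass of (Mg0.76Fe0.24)5Ca2Si8O22(OH)2: 3.80*24.305 + 1.20*55.845 + 2*40.078 + 8*28.085 + 24*15.999 + 2*1.008 = 850.201 g/mol.
Mass of Mg per formula unit: 3.80 × 24.305 = 92.359 g.
Weight fraction Mg = 92.359 / 850.201 = 0.1086.

10.86 weight percent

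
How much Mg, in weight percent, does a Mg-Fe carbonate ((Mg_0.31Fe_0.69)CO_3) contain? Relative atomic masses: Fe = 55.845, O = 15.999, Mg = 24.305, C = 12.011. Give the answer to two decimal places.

7.10 weight percent

Formula mass = 0.31*24.305 + 0.69*55.845 + 1*12.011 + 3*15.999 = 106.076 g/mol, of which 7.535 g is Mg.
So Mg makes up 7.535/106.076 = 0.0710 of the mass, i.e. 7.10%.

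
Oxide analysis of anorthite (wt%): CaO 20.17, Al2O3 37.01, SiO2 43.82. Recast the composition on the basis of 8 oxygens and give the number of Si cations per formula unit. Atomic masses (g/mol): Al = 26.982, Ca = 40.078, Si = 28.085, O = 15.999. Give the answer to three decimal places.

2.007 Si apfu

CaO: 20.17/56.077 = 0.35968 mol → 0.35968 mol Ca, 0.35968 mol O.
Al2O3: 37.01/101.961 = 0.36298 mol → 0.72596 mol Al, 1.08894 mol O.
SiO2: 43.82/60.083 = 0.72932 mol → 0.72932 mol Si, 1.45864 mol O.
Total oxygen = 2.90726 mol. Normalization factor = 8/2.90726 = 2.75173.
Si per 8 O = 0.72932 × 2.75173 = 2.007.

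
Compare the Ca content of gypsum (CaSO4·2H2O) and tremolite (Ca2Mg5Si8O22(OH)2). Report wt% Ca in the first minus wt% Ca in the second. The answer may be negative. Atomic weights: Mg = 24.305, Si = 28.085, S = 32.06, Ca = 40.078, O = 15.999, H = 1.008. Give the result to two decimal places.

Ca in CaSO4·2H2O: molar mass 172.164 g/mol; 1×40.078 = 40.078 g → 23.28 wt%.
Ca in Ca2Mg5Si8O22(OH)2: molar mass 812.353 g/mol; 2×40.078 = 80.156 g → 9.87 wt%.
Difference = 23.28 − 9.87 = 13.41 percentage points.

13.41 percentage points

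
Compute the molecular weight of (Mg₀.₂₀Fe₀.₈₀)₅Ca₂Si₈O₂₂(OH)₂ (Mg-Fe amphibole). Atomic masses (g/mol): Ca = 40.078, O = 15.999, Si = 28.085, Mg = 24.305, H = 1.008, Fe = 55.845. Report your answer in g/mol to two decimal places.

Mg: 1 × 24.305 = 24.3050
Fe: 4 × 55.845 = 223.3800
Ca: 2 × 40.078 = 80.1560
Si: 8 × 28.085 = 224.6800
O: 24 × 15.999 = 383.9760
H: 2 × 1.008 = 2.0160
Summing the contributions gives the formula mass.

938.51 g/mol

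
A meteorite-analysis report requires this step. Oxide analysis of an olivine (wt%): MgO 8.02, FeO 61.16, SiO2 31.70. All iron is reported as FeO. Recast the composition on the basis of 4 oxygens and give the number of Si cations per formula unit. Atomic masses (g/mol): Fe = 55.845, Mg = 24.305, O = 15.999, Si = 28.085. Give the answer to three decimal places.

8.02 wt% MgO ÷ 40.304 g/mol = 0.19899 mol, giving 0.19899 Mg and 0.19899 O.
61.16 wt% FeO ÷ 71.844 g/mol = 0.85129 mol, giving 0.85129 Fe and 0.85129 O.
31.70 wt% SiO2 ÷ 60.083 g/mol = 0.52760 mol, giving 0.52760 Si and 1.05520 O.
Oxygen sums to 2.10548; scaling by 4/2.10548 = 1.89980 puts the formula on 4 O.
Si: 0.52760 × 1.89980 = 1.002 atoms per formula unit.

1.002 Si apfu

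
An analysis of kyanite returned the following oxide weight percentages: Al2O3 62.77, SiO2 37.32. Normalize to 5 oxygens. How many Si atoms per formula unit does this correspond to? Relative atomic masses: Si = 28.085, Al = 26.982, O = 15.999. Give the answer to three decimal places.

Al2O3: 62.77/101.961 = 0.61563 mol → 1.23126 mol Al, 1.84689 mol O.
SiO2: 37.32/60.083 = 0.62114 mol → 0.62114 mol Si, 1.24228 mol O.
Total oxygen = 3.08917 mol. Normalization factor = 5/3.08917 = 1.61856.
Si per 5 O = 0.62114 × 1.61856 = 1.005.

1.005 Si apfu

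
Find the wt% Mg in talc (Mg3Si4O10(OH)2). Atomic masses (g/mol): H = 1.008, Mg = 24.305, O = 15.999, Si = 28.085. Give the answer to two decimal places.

Formula mass = 3×24.305 + 4×28.085 + 12×15.999 + 2×1.008 = 379.259 g/mol, of which 72.915 g is Mg.
So Mg makes up 72.915/379.259 = 0.1923 of the mass, i.e. 19.23%.

19.23 wt%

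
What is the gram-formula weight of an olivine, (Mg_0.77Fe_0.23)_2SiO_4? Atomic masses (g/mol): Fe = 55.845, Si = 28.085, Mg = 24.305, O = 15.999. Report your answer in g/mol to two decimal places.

M = 1.54*24.305 + 0.46*55.845 + 1*28.085 + 4*15.999

155.20 g/mol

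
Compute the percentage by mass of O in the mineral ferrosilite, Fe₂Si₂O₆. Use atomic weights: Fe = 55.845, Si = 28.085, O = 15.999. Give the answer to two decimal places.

36.38 weight percent

M(Fe₂Si₂O₆) = 263.854 g/mol.
O contributes 6 × 15.999 = 95.994 g per mole.
95.994/263.854 = 0.3638 → 36.38%.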